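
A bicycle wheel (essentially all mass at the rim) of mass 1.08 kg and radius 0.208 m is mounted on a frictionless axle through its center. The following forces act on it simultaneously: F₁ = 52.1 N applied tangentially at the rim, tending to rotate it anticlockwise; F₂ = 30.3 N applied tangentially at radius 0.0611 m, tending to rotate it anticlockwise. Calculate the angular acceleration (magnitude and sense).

I = MR² = (1.08)(0.208)² = 0.04673 kg·m².
Taking anticlockwise as positive: τ₁ = +(52.1)(0.208) = +10.84 N·m; τ₂ = +(30.3)(0.0611) = +1.851 N·m.
Net torque τ = 12.69 N·m.
α = τ/I = 12.69/0.04673 = 271.5 rad/s².

α ≈ 272 rad/s², anticlockwise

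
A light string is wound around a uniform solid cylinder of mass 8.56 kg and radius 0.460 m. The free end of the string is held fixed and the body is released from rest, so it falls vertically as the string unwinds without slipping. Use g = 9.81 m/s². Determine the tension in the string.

T ≈ 28.0 N

Translation: Mg − T = Ma. Rotation about the center: TR = Iα with I = ½MR².
With a = αR: T = (I/R²)a = (1/2)M a, so Mg = (1 + 0.5000)Ma.
a = g/(1 + 0.5000) = 9.81/1.500 = 6.540 m/s².
T = 0.5000·M·a = (0.5000)(8.56)(6.540) = 27.99 N.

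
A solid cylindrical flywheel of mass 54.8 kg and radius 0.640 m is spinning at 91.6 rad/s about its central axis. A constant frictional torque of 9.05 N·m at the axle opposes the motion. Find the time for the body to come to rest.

I = ½MR² = (1/2)(54.8)(0.640)² = 11.22 kg·m².
The net torque has magnitude 9.05 N·m, opposing ω.
|α| = τ/I = 9.050/11.22 = 0.8064 rad/s² (deceleration).
0 = ω₀ − |α|t ⇒ t = ω₀/|α| = 91.6/0.8064 = 113.6 s.

t ≈ 114 s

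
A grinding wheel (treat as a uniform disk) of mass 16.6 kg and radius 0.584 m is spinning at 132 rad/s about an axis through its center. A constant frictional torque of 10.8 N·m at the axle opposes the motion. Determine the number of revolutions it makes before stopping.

I = ½MR² = (1/2)(16.6)(0.584)² = 2.831 kg·m².
The net torque has magnitude 10.8 N·m, opposing ω.
|α| = τ/I = 10.80/2.831 = 3.815 rad/s² (deceleration).
ω² = ω₀² − 2|α|θ with ω = 0 ⇒ θ = ω₀²/(2|α|) = 2283 rad = 363.4 rev.

≈ 363 revolutions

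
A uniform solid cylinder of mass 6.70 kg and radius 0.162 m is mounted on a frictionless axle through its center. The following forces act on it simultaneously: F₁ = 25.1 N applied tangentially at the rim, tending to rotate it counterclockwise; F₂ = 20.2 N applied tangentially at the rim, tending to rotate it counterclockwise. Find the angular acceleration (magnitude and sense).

I = ½MR² = (1/2)(6.70)(0.162)² = 0.08792 kg·m².
Taking counterclockwise as positive: τ₁ = +(25.1)(0.162) = +4.066 N·m; τ₂ = +(20.2)(0.162) = +3.272 N·m.
Net torque τ = 7.339 N·m.
α = τ/I = 7.339/0.08792 = 83.47 rad/s².

α ≈ 83.5 rad/s², counterclockwise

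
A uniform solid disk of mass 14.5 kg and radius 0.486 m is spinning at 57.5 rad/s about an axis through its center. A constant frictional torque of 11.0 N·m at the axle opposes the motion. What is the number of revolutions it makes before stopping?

≈ 41.0 revolutions

I = ½MR² = (1/2)(14.5)(0.486)² = 1.712 kg·m².
The net torque has magnitude 11.0 N·m, opposing ω.
|α| = τ/I = 11.00/1.712 = 6.424 rad/s² (deceleration).
ω² = ω₀² − 2|α|θ with ω = 0 ⇒ θ = ω₀²/(2|α|) = 257.3 rad = 40.96 rev.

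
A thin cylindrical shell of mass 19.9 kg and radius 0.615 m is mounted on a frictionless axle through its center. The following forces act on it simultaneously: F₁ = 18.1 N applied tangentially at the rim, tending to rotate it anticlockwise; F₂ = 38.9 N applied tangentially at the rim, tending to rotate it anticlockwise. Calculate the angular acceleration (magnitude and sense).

I = MR² = (19.9)(0.615)² = 7.527 kg·m².
Taking anticlockwise as positive: τ₁ = +(18.1)(0.615) = +11.13 N·m; τ₂ = +(38.9)(0.615) = +23.92 N·m.
Net torque τ = 35.05 N·m.
α = τ/I = 35.05/7.527 = 4.657 rad/s².

α ≈ 4.66 rad/s², anticlockwise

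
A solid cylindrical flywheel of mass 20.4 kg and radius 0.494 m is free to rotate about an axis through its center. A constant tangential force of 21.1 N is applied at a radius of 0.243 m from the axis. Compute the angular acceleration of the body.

I = ½MR² = (1/2)(20.4)(0.494)² = 2.489 kg·m².
τ = F·r = (21.1)(0.243) = 5.127 N·m.
Newton's second law for rotation, τ = Iα, gives α = τ/I = 5.127/2.489 = 2.060 rad/s².

α ≈ 2.06 rad/s²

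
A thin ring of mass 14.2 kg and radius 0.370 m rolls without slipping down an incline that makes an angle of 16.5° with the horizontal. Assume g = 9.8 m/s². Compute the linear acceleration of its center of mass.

a ≈ 1.39 m/s²

Translation along the incline: Mg sinθ − f = Ma.
Rotation about the center: fR = Iα with I = MR². No-slip gives a = αR, so f = (I/R²)a = M a.
Substituting: Mg sinθ = (1 + 1.000)Ma, so a = g sinθ/(1 + 1.000) = (9.8) sin 16.5° / 2.000 = 1.392 m/s².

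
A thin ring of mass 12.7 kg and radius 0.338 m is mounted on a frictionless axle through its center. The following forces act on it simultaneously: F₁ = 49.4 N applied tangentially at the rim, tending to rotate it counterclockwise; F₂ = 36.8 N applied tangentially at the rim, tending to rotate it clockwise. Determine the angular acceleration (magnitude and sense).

I = MR² = (12.7)(0.338)² = 1.451 kg·m².
Taking counterclockwise as positive: τ₁ = +(49.4)(0.338) = +16.70 N·m; τ₂ = −(36.8)(0.338) = −12.44 N·m.
Net torque τ = 4.259 N·m.
α = τ/I = 4.259/1.451 = 2.935 rad/s².

α ≈ 2.94 rad/s², counterclockwise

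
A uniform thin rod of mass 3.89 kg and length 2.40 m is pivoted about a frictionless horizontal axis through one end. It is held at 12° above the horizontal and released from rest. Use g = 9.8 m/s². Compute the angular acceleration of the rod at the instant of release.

α ≈ 5.99 rad/s²

About the pivot, I = (1/3)ML² = (1/3)(3.89)(2.40)² = 7.469 kg·m².
The weight acts at the center, a distance L/2 = 1.200 m from the pivot; τ = Mg(L/2) cos 12° = 44.75 N·m.
α = τ/I = 44.75/7.469 = 5.991 rad/s².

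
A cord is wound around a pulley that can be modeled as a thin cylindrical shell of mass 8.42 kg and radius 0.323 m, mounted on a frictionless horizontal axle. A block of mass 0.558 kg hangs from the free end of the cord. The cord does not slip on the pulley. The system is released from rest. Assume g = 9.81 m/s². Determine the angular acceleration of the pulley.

α ≈ 1.89 rad/s²

I = MR² = (8.42)(0.323)² = 0.8785 kg·m².
Block: mg − T = ma. Pulley: TR = Iα. No-slip: a = αR, so T = (I/R²)a = 8.420·a.
Then mg = (m + 8.420)a, so a = (0.558)(9.81)/(0.558 + 8.420) = 0.6097 m/s².
α = a/R = 0.6097/0.323 = 1.888 rad/s².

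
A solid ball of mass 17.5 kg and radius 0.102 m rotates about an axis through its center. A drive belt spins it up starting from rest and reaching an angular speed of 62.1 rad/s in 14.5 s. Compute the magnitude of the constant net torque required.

I = (2/5)MR² = (2/5)(17.5)(0.102)² = 0.07283 kg·m².
α = Δω/Δt = (62.1 − 0)/14.5 = 4.283 rad/s².
τ = Iα = (0.07283)(4.283) = 0.3119 N·m.

τ ≈ 0.312 N·m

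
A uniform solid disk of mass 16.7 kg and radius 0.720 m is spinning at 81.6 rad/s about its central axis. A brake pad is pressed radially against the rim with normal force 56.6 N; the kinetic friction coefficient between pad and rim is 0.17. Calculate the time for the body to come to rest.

I = ½MR² = (1/2)(16.7)(0.720)² = 4.329 kg·m².
Friction force f = μN = (0.17)(56.6) = 9.622 N at the rim; torque magnitude τ = fR = 6.928 N·m, opposing ω.
|α| = τ/I = 6.928/4.329 = 1.600 rad/s² (deceleration).
0 = ω₀ − |α|t ⇒ t = ω₀/|α| = 81.6/1.600 = 50.99 s.

t ≈ 51.0 s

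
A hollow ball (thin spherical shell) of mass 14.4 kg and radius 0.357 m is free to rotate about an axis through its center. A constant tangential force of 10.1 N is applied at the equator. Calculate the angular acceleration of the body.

α ≈ 2.95 rad/s²

I = (2/3)MR² = (2/3)(14.4)(0.357)² = 1.224 kg·m².
τ = F R = (10.1)(0.357) = 3.606 N·m.
From τ = Iα: α = 3.606/1.224 = 2.947 rad/s².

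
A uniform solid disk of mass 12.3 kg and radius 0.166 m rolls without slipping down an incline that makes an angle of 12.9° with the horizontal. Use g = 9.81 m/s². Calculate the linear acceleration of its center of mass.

a ≈ 1.46 m/s²

Translation along the incline: Mg sinθ − f = Ma.
Rotation about the center: fR = Iα with I = ½MR². No-slip gives a = αR, so f = (I/R²)a = (1/2)M a.
Substituting: Mg sinθ = (1 + 0.5000)Ma, so a = g sinθ/(1 + 0.5000) = (9.81) sin 12.9° / 1.500 = 1.460 m/s².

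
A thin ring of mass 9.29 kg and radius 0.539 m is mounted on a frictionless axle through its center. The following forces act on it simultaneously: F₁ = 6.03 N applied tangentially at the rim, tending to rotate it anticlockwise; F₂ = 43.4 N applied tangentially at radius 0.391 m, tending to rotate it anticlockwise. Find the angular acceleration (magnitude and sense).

I = MR² = (9.29)(0.539)² = 2.699 kg·m².
Taking anticlockwise as positive: τ₁ = +(6.03)(0.539) = +3.250 N·m; τ₂ = +(43.4)(0.391) = +16.97 N·m.
Net torque τ = 20.22 N·m.
α = τ/I = 20.22/2.699 = 7.492 rad/s².

α ≈ 7.49 rad/s², anticlockwise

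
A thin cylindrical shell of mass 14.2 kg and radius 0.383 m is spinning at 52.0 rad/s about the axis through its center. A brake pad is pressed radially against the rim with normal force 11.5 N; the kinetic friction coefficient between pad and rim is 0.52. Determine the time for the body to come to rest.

t ≈ 47.3 s

I = MR² = (14.2)(0.383)² = 2.083 kg·m².
Friction force f = μN = (0.52)(11.5) = 5.980 N at the rim; torque magnitude τ = fR = 2.290 N·m, opposing ω.
|α| = τ/I = 2.290/2.083 = 1.100 rad/s² (deceleration).
0 = ω₀ − |α|t ⇒ t = ω₀/|α| = 52.0/1.100 = 47.29 s.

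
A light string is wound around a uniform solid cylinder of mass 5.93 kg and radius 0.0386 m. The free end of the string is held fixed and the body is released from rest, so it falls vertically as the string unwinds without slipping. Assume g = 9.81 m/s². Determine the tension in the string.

Translation: Mg − T = Ma. Rotation about the center: TR = Iα with I = ½MR².
With a = αR: T = (I/R²)a = (1/2)M a, so Mg = (1 + 0.5000)Ma.
a = g/(1 + 0.5000) = 9.81/1.500 = 6.540 m/s².
T = 0.5000·M·a = (0.5000)(5.93)(6.540) = 19.39 N.

T ≈ 19.4 N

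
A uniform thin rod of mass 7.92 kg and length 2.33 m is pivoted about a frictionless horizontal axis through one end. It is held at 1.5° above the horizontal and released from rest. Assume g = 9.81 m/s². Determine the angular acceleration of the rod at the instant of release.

About the pivot, I = (1/3)ML² = (1/3)(7.92)(2.33)² = 14.33 kg·m².
The weight acts at the center, a distance L/2 = 1.165 m from the pivot; τ = Mg(L/2) cos 1.5° = 90.48 N·m.
α = τ/I = 90.48/14.33 = 6.313 rad/s².

α ≈ 6.31 rad/s²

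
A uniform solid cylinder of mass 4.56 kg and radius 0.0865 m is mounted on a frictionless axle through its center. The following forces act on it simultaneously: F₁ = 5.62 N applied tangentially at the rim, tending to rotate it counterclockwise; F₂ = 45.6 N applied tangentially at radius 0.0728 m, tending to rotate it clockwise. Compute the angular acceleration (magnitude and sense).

α ≈ 166 rad/s², clockwise

I = ½MR² = (1/2)(4.56)(0.0865)² = 0.01706 kg·m².
Taking counterclockwise as positive: τ₁ = +(5.62)(0.0865) = +0.4861 N·m; τ₂ = −(45.6)(0.0728) = −3.320 N·m.
Net torque τ = -2.834 N·m.
α = τ/I = -2.834/0.01706 = -166.1 rad/s².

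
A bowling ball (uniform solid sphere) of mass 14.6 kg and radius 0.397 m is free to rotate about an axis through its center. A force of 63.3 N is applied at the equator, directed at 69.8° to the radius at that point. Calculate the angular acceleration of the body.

α ≈ 25.6 rad/s²

I = (2/5)MR² = (2/5)(14.6)(0.397)² = 0.9204 kg·m².
Only the tangential component produces torque: τ = F R sinθ = (63.3)(0.397) sin 69.8° = 23.58 N·m.
From τ = Iα: α = 23.58/0.9204 = 25.62 rad/s².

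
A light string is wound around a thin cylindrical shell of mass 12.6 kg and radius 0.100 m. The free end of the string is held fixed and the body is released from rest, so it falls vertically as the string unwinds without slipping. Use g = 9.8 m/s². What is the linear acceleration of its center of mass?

Translation: Mg − T = Ma. Rotation about the center: TR = Iα with I = MR².
With a = αR: T = (I/R²)a = M a, so Mg = (1 + 1.000)Ma.
a = g/(1 + 1.000) = 9.8/2.000 = 4.900 m/s².

a ≈ 4.90 m/s²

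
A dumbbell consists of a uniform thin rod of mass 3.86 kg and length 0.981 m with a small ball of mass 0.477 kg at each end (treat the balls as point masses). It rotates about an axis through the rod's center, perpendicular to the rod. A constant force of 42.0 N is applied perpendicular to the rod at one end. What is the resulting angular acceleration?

α ≈ 38.2 rad/s²

I_rod = (1/12)ML² = (1/12)(3.86)(0.981)² = 0.3096 kg·m².
I_balls = 2·m·(L/2)² = 2(0.477)(0.4905)² = 0.2295 kg·m².
Total I = 0.5391 kg·m².
τ = F·(L/2) = (42.0)(0.490) = 20.60 N·m.
α = τ/I = 20.60/0.5391 = 38.21 rad/s².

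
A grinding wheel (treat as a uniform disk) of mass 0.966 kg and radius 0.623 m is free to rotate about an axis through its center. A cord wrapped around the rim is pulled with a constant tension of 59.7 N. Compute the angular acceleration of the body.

I = ½MR² = (1/2)(0.966)(0.623)² = 0.1875 kg·m².
τ = F R = (59.7)(0.623) = 37.19 N·m.
Newton's second law for rotation, τ = Iα, gives α = τ/I = 37.19/0.1875 = 198.4 rad/s².

α ≈ 198 rad/s²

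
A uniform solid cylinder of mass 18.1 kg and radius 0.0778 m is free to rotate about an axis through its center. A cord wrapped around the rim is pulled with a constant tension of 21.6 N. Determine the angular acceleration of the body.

α ≈ 30.7 rad/s²

I = ½MR² = (1/2)(18.1)(0.0778)² = 0.05478 kg·m².
τ = F R = (21.6)(0.0778) = 1.680 N·m.
From τ = Iα: α = 1.680/0.05478 = 30.68 rad/s².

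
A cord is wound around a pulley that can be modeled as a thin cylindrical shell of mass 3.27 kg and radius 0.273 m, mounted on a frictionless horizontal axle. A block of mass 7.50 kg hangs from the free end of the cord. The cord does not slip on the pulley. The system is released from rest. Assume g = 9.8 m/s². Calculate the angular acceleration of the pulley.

α ≈ 25.0 rad/s²

I = MR² = (3.27)(0.273)² = 0.2437 kg·m².
Block: mg − T = ma. Pulley: TR = Iα. No-slip: a = αR, so T = (I/R²)a = 3.270·a.
Then mg = (m + 3.270)a, so a = (7.50)(9.8)/(7.50 + 3.270) = 6.825 m/s².
α = a/R = 6.825/0.273 = 25.00 rad/s².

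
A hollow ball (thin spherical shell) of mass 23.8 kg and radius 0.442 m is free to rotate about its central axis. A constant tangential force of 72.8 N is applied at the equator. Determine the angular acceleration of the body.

α ≈ 10.4 rad/s²

I = (2/3)MR² = (2/3)(23.8)(0.442)² = 3.100 kg·m².
τ = F R = (72.8)(0.442) = 32.18 N·m.
From τ = Iα: α = 32.18/3.100 = 10.38 rad/s².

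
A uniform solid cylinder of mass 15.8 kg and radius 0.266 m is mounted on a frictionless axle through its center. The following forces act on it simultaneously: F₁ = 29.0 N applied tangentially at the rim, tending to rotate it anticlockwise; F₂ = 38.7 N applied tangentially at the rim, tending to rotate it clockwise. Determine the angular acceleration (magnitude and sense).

α ≈ 4.62 rad/s², clockwise

I = ½MR² = (1/2)(15.8)(0.266)² = 0.5590 kg·m².
Taking anticlockwise as positive: τ₁ = +(29.0)(0.266) = +7.714 N·m; τ₂ = −(38.7)(0.266) = −10.29 N·m.
Net torque τ = -2.580 N·m.
α = τ/I = -2.580/0.5590 = -4.616 rad/s².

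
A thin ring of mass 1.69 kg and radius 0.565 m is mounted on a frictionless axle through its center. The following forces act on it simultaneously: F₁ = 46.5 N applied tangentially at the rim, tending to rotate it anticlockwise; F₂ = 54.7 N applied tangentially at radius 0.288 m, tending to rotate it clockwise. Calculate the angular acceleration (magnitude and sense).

α ≈ 19.5 rad/s², anticlockwise

I = MR² = (1.69)(0.565)² = 0.5395 kg·m².
Taking anticlockwise as positive: τ₁ = +(46.5)(0.565) = +26.27 N·m; τ₂ = −(54.7)(0.288) = −15.75 N·m.
Net torque τ = 10.52 N·m.
α = τ/I = 10.52/0.5395 = 19.50 rad/s².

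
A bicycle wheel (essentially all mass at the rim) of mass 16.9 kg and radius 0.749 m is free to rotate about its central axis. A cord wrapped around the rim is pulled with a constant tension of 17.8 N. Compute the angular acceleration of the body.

α ≈ 1.41 rad/s²

I = MR² = (16.9)(0.749)² = 9.481 kg·m².
τ = F R = (17.8)(0.749) = 13.33 N·m.
Newton's second law for rotation, τ = Iα, gives α = τ/I = 13.33/9.481 = 1.406 rad/s².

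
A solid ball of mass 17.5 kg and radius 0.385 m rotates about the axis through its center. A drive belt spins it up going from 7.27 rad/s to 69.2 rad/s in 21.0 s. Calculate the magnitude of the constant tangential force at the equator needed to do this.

I = (2/5)MR² = (2/5)(17.5)(0.385)² = 1.038 kg·m².
α = Δω/Δt = (69.2 − 7.27)/21.0 = 2.949 rad/s².
The required torque is τ = Iα = (1.038)(2.949) = 3.060 N·m.
A tangential force at the equator gives τ = FR, so F = τ/R = 3.060/0.385 = 7.948 N.

F ≈ 7.95 N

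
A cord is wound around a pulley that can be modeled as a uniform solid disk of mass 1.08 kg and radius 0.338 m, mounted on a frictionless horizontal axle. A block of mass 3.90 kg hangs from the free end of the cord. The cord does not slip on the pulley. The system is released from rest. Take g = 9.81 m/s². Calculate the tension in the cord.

T ≈ 4.65 N

I = ½MR² = (1/2)(1.08)(0.338)² = 0.06169 kg·m².
Block: mg − T = ma. Pulley: TR = Iα. No-slip: a = αR, so T = (I/R²)a = 0.5400·a.
Then mg = (m + 0.5400)a, so a = (3.90)(9.81)/(3.90 + 0.5400) = 8.617 m/s².
T = 0.5400·a = 4.653 N.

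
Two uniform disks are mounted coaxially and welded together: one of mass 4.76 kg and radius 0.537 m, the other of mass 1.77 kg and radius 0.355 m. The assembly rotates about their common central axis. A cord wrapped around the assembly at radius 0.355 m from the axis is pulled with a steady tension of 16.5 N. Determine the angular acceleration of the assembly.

I = ½M₁R₁² + ½M₂R₂² = ½(4.76)(0.537)² + ½(1.77)(0.355)² = 0.7979 kg·m².
τ = F r = (16.5)(0.355) = 5.857 N·m.
α = τ/I = 5.857/0.7979 = 7.342 rad/s².

α ≈ 7.34 rad/s²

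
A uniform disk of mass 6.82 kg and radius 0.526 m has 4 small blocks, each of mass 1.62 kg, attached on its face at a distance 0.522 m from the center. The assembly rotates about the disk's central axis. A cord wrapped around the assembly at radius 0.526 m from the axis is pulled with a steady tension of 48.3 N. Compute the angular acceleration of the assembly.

I_disk = ½MR² = ½(6.82)(0.526)² = 0.9435 kg·m².
I_blocks = 4·m·r² = 4(1.62)(0.522)² = 1.766 kg·m².
Total I = 2.709 kg·m².
τ = F r = (48.3)(0.526) = 25.41 N·m.
α = τ/I = 25.41/2.709 = 9.378 rad/s².

α ≈ 9.38 rad/s²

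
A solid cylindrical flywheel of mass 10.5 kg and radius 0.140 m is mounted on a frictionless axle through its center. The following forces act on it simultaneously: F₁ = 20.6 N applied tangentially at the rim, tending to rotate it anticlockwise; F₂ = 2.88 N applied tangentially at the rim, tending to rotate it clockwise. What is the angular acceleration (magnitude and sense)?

α ≈ 24.1 rad/s², anticlockwise

I = ½MR² = (1/2)(10.5)(0.140)² = 0.1029 kg·m².
Taking anticlockwise as positive: τ₁ = +(20.6)(0.140) = +2.884 N·m; τ₂ = −(2.88)(0.140) = −0.4032 N·m.
Net torque τ = 2.481 N·m.
α = τ/I = 2.481/0.1029 = 24.11 rad/s².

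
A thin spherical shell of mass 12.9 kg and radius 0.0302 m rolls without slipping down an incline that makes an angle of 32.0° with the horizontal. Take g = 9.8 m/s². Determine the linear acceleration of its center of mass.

Translation along the incline: Mg sinθ − f = Ma.
Rotation about the center: fR = Iα with I = (2/3)MR². No-slip gives a = αR, so f = (I/R²)a = (2/3)M a.
Substituting: Mg sinθ = (1 + 0.6667)Ma, so a = g sinθ/(1 + 0.6667) = (9.8) sin 32.0° / 1.667 = 3.116 m/s².

a ≈ 3.12 m/s²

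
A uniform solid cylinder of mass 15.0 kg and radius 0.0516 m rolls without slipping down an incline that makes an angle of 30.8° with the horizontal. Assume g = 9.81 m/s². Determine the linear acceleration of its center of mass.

Translation along the incline: Mg sinθ − f = Ma.
Rotation about the center: fR = Iα with I = ½MR². No-slip gives a = αR, so f = (I/R²)a = (1/2)M a.
Substituting: Mg sinθ = (1 + 0.5000)Ma, so a = g sinθ/(1 + 0.5000) = (9.81) sin 30.8° / 1.500 = 3.349 m/s².

a ≈ 3.35 m/s²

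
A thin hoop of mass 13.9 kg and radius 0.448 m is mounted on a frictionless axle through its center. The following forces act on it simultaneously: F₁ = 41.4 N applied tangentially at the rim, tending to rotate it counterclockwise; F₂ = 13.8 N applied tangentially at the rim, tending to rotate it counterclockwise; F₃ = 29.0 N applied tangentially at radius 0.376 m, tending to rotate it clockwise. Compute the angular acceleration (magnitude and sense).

I = MR² = (13.9)(0.448)² = 2.790 kg·m².
Taking counterclockwise as positive: τ₁ = +(41.4)(0.448) = +18.55 N·m; τ₂ = +(13.8)(0.448) = +6.182 N·m; τ₃ = −(29.0)(0.376) = −10.90 N·m.
Net torque τ = 13.83 N·m.
α = τ/I = 13.83/2.790 = 4.956 rad/s².

α ≈ 4.96 rad/s², counterclockwise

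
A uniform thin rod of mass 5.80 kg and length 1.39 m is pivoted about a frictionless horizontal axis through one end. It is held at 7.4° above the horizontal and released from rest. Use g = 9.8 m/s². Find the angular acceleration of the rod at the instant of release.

About the pivot, I = (1/3)ML² = (1/3)(5.80)(1.39)² = 3.735 kg·m².
The weight acts at the center, a distance L/2 = 0.6950 m from the pivot; τ = Mg(L/2) cos 7.4° = 39.17 N·m.
α = τ/I = 39.17/3.735 = 10.49 rad/s².
(Equivalently α = (3g/(2L)) cos 7.4° = 10.49 rad/s².)

α ≈ 10.5 rad/s²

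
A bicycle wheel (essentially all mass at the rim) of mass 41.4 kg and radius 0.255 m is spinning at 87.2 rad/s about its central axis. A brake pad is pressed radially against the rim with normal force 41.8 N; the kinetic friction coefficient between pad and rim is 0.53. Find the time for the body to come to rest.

t ≈ 41.6 s

I = MR² = (41.4)(0.255)² = 2.692 kg·m².
Friction force f = μN = (0.53)(41.8) = 22.15 N at the rim; torque magnitude τ = fR = 5.649 N·m, opposing ω.
|α| = τ/I = 5.649/2.692 = 2.099 rad/s² (deceleration).
0 = ω₀ − |α|t ⇒ t = ω₀/|α| = 87.2/2.099 = 41.55 s.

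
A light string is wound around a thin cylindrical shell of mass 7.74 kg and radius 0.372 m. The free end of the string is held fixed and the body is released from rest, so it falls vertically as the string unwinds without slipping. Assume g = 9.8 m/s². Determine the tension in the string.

Translation: Mg − T = Ma. Rotation about the center: TR = Iα with I = MR².
With a = αR: T = (I/R²)a = M a, so Mg = (1 + 1.000)Ma.
a = g/(1 + 1.000) = 9.8/2.000 = 4.900 m/s².
T = 1.000·M·a = (1.000)(7.74)(4.900) = 37.93 N.

T ≈ 37.9 N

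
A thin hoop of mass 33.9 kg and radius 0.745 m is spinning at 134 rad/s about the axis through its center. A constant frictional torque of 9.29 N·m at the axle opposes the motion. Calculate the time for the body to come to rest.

I = MR² = (33.9)(0.745)² = 18.82 kg·m².
The net torque has magnitude 9.29 N·m, opposing ω.
|α| = τ/I = 9.290/18.82 = 0.4937 rad/s² (deceleration).
0 = ω₀ − |α|t ⇒ t = ω₀/|α| = 134/0.4937 = 271.4 s.

t ≈ 271 s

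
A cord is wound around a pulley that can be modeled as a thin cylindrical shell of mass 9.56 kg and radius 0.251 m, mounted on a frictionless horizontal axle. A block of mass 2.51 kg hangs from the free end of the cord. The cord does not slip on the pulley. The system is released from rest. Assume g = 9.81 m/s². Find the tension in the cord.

I = MR² = (9.56)(0.251)² = 0.6023 kg·m².
Block: mg − T = ma. Pulley: TR = Iα. No-slip: a = αR, so T = (I/R²)a = 9.560·a.
Then mg = (m + 9.560)a, so a = (2.51)(9.81)/(2.51 + 9.560) = 2.040 m/s².
T = 9.560·a = 19.50 N.

T ≈ 19.5 N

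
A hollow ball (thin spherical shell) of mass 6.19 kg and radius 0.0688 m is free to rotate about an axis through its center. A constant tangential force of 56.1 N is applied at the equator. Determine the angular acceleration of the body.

α ≈ 198 rad/s²

I = (2/3)MR² = (2/3)(6.19)(0.0688)² = 0.01953 kg·m².
τ = F R = (56.1)(0.0688) = 3.860 N·m.
Newton's second law for rotation, τ = Iα, gives α = τ/I = 3.860/0.01953 = 197.6 rad/s².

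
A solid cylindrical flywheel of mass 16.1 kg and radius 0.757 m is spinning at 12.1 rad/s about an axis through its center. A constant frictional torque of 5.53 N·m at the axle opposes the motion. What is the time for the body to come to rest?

t ≈ 10.1 s

I = ½MR² = (1/2)(16.1)(0.757)² = 4.613 kg·m².
The net torque has magnitude 5.53 N·m, opposing ω.
|α| = τ/I = 5.530/4.613 = 1.199 rad/s² (deceleration).
0 = ω₀ − |α|t ⇒ t = ω₀/|α| = 12.1/1.199 = 10.09 s.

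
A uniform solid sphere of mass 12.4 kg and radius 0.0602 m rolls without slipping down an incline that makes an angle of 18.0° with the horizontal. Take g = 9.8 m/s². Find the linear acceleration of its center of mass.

Translation along the incline: Mg sinθ − f = Ma.
Rotation about the center: fR = Iα with I = (2/5)MR². No-slip gives a = αR, so f = (I/R²)a = (2/5)M a.
Substituting: Mg sinθ = (1 + 0.4000)Ma, so a = g sinθ/(1 + 0.4000) = (9.8) sin 18.0° / 1.400 = 2.163 m/s².

a ≈ 2.16 m/s²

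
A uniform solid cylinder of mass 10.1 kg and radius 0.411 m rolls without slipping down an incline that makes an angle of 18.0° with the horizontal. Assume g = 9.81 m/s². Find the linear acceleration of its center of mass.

a ≈ 2.02 m/s²

Translation along the incline: Mg sinθ − f = Ma.
Rotation about the center: fR = Iα with I = ½MR². No-slip gives a = αR, so f = (I/R²)a = (1/2)M a.
Substituting: Mg sinθ = (1 + 0.5000)Ma, so a = g sinθ/(1 + 0.5000) = (9.81) sin 18.0° / 1.500 = 2.021 m/s².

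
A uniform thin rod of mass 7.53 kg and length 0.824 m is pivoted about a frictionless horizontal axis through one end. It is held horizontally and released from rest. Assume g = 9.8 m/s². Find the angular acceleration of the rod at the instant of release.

α ≈ 17.8 rad/s²

About the pivot, I = (1/3)ML² = (1/3)(7.53)(0.824)² = 1.704 kg·m².
The weight acts at the center, a distance L/2 = 0.4120 m from the pivot; τ = Mg(L/2) = 30.40 N·m.
α = τ/I = 30.40/1.704 = 17.84 rad/s².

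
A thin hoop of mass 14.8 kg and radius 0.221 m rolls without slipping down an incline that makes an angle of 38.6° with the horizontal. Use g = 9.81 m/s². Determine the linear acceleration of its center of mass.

Translation along the incline: Mg sinθ − f = Ma.
Rotation about the center: fR = Iα with I = MR². No-slip gives a = αR, so f = (I/R²)a = M a.
Substituting: Mg sinθ = (1 + 1.000)Ma, so a = g sinθ/(1 + 1.000) = (9.81) sin 38.6° / 2.000 = 3.060 m/s².

a ≈ 3.06 m/s²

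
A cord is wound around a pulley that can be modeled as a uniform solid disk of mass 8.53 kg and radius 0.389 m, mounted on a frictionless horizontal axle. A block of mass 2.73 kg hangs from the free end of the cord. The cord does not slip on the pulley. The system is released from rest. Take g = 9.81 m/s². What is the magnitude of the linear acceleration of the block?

I = ½MR² = (1/2)(8.53)(0.389)² = 0.6454 kg·m².
Block: mg − T = ma. Pulley: TR = Iα. No-slip: a = αR, so T = (I/R²)a = 4.265·a.
Then mg = (m + 4.265)a, so a = (2.73)(9.81)/(2.73 + 4.265) = 3.829 m/s².

a ≈ 3.83 m/s²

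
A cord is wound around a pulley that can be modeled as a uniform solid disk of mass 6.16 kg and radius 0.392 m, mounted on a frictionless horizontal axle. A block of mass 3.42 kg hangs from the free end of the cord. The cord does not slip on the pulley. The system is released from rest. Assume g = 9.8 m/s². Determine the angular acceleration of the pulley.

α ≈ 13.2 rad/s²

I = ½MR² = (1/2)(6.16)(0.392)² = 0.4733 kg·m².
Block: mg − T = ma. Pulley: TR = Iα. No-slip: a = αR, so T = (I/R²)a = 3.080·a.
Then mg = (m + 3.080)a, so a = (3.42)(9.8)/(3.42 + 3.080) = 5.156 m/s².
α = a/R = 5.156/0.392 = 13.15 rad/s².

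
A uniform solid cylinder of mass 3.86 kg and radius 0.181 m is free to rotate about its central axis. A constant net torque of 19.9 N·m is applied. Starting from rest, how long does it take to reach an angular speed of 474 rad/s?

I = ½MR² = (1/2)(3.86)(0.181)² = 0.06323 kg·m².
α = τ/I = 19.9/0.06323 = 314.7 rad/s².
ω = αt ⇒ t = ω/α = 474/314.7 = 1.506 s.

t ≈ 1.51 s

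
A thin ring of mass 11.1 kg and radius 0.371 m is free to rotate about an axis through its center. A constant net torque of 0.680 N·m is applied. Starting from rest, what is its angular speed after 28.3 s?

I = MR² = (11.1)(0.371)² = 1.528 kg·m².
α = τ/I = 0.680/1.528 = 0.4451 rad/s².
ω = ω₀ + αt = 0 + (0.4451)(28.3) = 12.60 rad/s.

ω ≈ 12.6 rad/s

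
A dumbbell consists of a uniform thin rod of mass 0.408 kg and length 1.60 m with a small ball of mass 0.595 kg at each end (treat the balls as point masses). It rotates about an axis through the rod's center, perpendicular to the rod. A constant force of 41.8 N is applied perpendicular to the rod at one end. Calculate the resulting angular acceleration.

α ≈ 39.4 rad/s²

I_rod = (1/12)ML² = (1/12)(0.408)(1.60)² = 0.08704 kg·m².
I_balls = 2·m·(L/2)² = 2(0.595)(0.8000)² = 0.7616 kg·m².
Total I = 0.8486 kg·m².
τ = F·(L/2) = (41.8)(0.800) = 33.44 N·m.
α = τ/I = 33.44/0.8486 = 39.40 rad/s².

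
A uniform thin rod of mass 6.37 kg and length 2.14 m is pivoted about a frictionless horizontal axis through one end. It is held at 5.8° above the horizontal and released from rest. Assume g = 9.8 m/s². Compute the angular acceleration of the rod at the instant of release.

α ≈ 6.83 rad/s²

About the pivot, I = (1/3)ML² = (1/3)(6.37)(2.14)² = 9.724 kg·m².
The weight acts at the center, a distance L/2 = 1.070 m from the pivot; τ = Mg(L/2) cos 5.8° = 66.45 N·m.
α = τ/I = 66.45/9.724 = 6.834 rad/s².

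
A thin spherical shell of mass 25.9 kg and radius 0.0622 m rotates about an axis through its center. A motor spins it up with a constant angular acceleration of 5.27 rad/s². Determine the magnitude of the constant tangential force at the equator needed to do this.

F ≈ 5.66 N

I = (2/3)MR² = (2/3)(25.9)(0.0622)² = 0.06680 kg·m².
The required torque is τ = Iα = (0.06680)(5.270) = 0.3520 N·m.
A tangential force at the equator gives τ = FR, so F = τ/R = 0.3520/0.0622 = 5.660 N.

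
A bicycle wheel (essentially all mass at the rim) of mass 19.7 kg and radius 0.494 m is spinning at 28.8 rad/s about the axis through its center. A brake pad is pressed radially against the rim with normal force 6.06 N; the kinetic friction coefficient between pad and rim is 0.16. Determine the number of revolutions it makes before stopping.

≈ 662 revolutions

I = MR² = (19.7)(0.494)² = 4.808 kg·m².
Friction force f = μN = (0.16)(6.06) = 0.9696 N at the rim; torque magnitude τ = fR = 0.4790 N·m, opposing ω.
|α| = τ/I = 0.4790/4.808 = 0.09963 rad/s² (deceleration).
ω² = ω₀² − 2|α|θ with ω = 0 ⇒ θ = ω₀²/(2|α|) = 4163 rad = 662.5 rev.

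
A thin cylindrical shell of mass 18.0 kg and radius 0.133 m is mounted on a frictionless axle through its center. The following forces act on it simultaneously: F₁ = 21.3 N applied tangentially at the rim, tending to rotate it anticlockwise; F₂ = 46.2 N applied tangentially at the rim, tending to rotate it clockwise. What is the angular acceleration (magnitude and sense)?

α ≈ 10.4 rad/s², clockwise

I = MR² = (18.0)(0.133)² = 0.3184 kg·m².
Taking anticlockwise as positive: τ₁ = +(21.3)(0.133) = +2.833 N·m; τ₂ = −(46.2)(0.133) = −6.145 N·m.
Net torque τ = -3.312 N·m.
α = τ/I = -3.312/0.3184 = -10.40 rad/s².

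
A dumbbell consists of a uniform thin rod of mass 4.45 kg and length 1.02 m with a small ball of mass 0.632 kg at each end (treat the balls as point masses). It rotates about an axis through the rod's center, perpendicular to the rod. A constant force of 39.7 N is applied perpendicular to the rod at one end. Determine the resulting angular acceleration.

I_rod = (1/12)ML² = (1/12)(4.45)(1.02)² = 0.3858 kg·m².
I_balls = 2·m·(L/2)² = 2(0.632)(0.5100)² = 0.3288 kg·m².
Total I = 0.7146 kg·m².
τ = F·(L/2) = (39.7)(0.510) = 20.25 N·m.
α = τ/I = 20.25/0.7146 = 28.33 rad/s².

α ≈ 28.3 rad/s²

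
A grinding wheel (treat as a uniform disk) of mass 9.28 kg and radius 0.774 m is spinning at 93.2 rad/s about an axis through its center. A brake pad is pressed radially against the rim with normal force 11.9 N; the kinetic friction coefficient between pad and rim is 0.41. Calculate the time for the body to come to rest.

t ≈ 68.6 s

I = ½MR² = (1/2)(9.28)(0.774)² = 2.780 kg·m².
Friction force f = μN = (0.41)(11.9) = 4.879 N at the rim; torque magnitude τ = fR = 3.776 N·m, opposing ω.
|α| = τ/I = 3.776/2.780 = 1.359 rad/s² (deceleration).
0 = ω₀ − |α|t ⇒ t = ω₀/|α| = 93.2/1.359 = 68.60 s.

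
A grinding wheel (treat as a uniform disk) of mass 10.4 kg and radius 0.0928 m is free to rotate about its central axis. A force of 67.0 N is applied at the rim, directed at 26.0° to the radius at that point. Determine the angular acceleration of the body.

I = ½MR² = (1/2)(10.4)(0.0928)² = 0.04478 kg·m².
Only the tangential component produces torque: τ = F R sinθ = (67.0)(0.0928) sin 26.0° = 2.726 N·m.
Newton's second law for rotation, τ = Iα, gives α = τ/I = 2.726/0.04478 = 60.86 rad/s².

α ≈ 60.9 rad/s²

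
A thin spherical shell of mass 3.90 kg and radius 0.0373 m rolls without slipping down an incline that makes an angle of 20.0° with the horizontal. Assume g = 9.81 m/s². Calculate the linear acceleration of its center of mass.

Translation along the incline: Mg sinθ − f = Ma.
Rotation about the center: fR = Iα with I = (2/3)MR². No-slip gives a = αR, so f = (I/R²)a = (2/3)M a.
Substituting: Mg sinθ = (1 + 0.6667)Ma, so a = g sinθ/(1 + 0.6667) = (9.81) sin 20.0° / 1.667 = 2.013 m/s².

a ≈ 2.01 m/s²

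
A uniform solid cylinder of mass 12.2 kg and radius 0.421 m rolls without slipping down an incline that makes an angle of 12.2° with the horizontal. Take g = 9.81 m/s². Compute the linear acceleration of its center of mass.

a ≈ 1.38 m/s²

Translation along the incline: Mg sinθ − f = Ma.
Rotation about the center: fR = Iα with I = ½MR². No-slip gives a = αR, so f = (I/R²)a = (1/2)M a.
Substituting: Mg sinθ = (1 + 0.5000)Ma, so a = g sinθ/(1 + 0.5000) = (9.81) sin 12.2° / 1.500 = 1.382 m/s².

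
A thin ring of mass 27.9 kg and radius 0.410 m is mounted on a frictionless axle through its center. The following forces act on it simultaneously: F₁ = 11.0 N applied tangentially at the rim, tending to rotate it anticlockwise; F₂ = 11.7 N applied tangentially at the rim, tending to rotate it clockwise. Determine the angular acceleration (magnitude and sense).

I = MR² = (27.9)(0.410)² = 4.690 kg·m².
Taking anticlockwise as positive: τ₁ = +(11.0)(0.410) = +4.510 N·m; τ₂ = −(11.7)(0.410) = −4.797 N·m.
Net torque τ = -0.2870 N·m.
α = τ/I = -0.2870/4.690 = -0.06119 rad/s².

α ≈ 0.0612 rad/s², clockwise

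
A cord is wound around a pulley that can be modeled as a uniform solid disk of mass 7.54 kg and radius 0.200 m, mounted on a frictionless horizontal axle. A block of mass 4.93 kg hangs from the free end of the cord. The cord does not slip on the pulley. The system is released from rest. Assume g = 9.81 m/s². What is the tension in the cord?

I = ½MR² = (1/2)(7.54)(0.200)² = 0.1508 kg·m².
Block: mg − T = ma. Pulley: TR = Iα. No-slip: a = αR, so T = (I/R²)a = 3.770·a.
Then mg = (m + 3.770)a, so a = (4.93)(9.81)/(4.93 + 3.770) = 5.559 m/s².
T = 3.770·a = 20.96 N.

T ≈ 21.0 N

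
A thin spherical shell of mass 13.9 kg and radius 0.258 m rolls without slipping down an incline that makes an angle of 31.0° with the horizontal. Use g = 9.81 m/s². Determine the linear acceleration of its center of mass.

Translation along the incline: Mg sinθ − f = Ma.
Rotation about the center: fR = Iα with I = (2/3)MR². No-slip gives a = αR, so f = (I/R²)a = (2/3)M a.
Substituting: Mg sinθ = (1 + 0.6667)Ma, so a = g sinθ/(1 + 0.6667) = (9.81) sin 31.0° / 1.667 = 3.032 m/s².

a ≈ 3.03 m/s²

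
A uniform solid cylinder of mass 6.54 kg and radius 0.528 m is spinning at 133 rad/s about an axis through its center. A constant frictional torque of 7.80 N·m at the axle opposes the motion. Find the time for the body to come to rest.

t ≈ 15.5 s

I = ½MR² = (1/2)(6.54)(0.528)² = 0.9116 kg·m².
The net torque has magnitude 7.80 N·m, opposing ω.
|α| = τ/I = 7.800/0.9116 = 8.556 rad/s² (deceleration).
0 = ω₀ − |α|t ⇒ t = ω₀/|α| = 133/8.556 = 15.54 s.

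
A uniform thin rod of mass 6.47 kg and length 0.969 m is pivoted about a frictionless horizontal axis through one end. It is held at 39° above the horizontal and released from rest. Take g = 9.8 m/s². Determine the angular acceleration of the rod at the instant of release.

α ≈ 11.8 rad/s²

About the pivot, I = (1/3)ML² = (1/3)(6.47)(0.969)² = 2.025 kg·m².
The weight acts at the center, a distance L/2 = 0.4845 m from the pivot; τ = Mg(L/2) cos 39° = 23.87 N·m.
α = τ/I = 23.87/2.025 = 11.79 rad/s².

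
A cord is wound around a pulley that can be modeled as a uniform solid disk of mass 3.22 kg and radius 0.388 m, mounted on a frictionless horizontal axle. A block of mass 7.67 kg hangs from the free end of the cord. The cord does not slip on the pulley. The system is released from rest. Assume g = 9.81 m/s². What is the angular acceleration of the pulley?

I = ½MR² = (1/2)(3.22)(0.388)² = 0.2424 kg·m².
Block: mg − T = ma. Pulley: TR = Iα. No-slip: a = αR, so T = (I/R²)a = 1.610·a.
Then mg = (m + 1.610)a, so a = (7.67)(9.81)/(7.67 + 1.610) = 8.108 m/s².
α = a/R = 8.108/0.388 = 20.90 rad/s².

α ≈ 20.9 rad/s²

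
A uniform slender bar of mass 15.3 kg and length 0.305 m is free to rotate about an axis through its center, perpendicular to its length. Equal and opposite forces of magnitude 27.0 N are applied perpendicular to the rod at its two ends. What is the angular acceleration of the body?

α ≈ 69.4 rad/s²

I = (1/12)ML² = (1/12)(15.3)(0.305)² = 0.1186 kg·m².
The couple gives τ = F·(L/2) + F·(L/2) = F L = (27.0)(0.305) = 8.235 N·m.
Newton's second law for rotation, τ = Iα, gives α = τ/I = 8.235/0.1186 = 69.43 rad/s².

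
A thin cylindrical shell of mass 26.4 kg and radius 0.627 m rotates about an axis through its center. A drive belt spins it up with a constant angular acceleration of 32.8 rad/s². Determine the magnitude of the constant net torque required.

τ ≈ 340 N·m

I = MR² = (26.4)(0.627)² = 10.38 kg·m².
τ = Iα = (10.38)(32.80) = 340.4 N·m.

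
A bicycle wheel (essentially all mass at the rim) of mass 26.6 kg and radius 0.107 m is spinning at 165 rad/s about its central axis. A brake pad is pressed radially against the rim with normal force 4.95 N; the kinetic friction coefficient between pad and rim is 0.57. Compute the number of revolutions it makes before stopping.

≈ 2190 revolutions

I = MR² = (26.6)(0.107)² = 0.3045 kg·m².
Friction force f = μN = (0.57)(4.95) = 2.821 N at the rim; torque magnitude τ = fR = 0.3019 N·m, opposing ω.
|α| = τ/I = 0.3019/0.3045 = 0.9913 rad/s² (deceleration).
ω² = ω₀² − 2|α|θ with ω = 0 ⇒ θ = ω₀²/(2|α|) = 13730 rad = 2185 rev.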